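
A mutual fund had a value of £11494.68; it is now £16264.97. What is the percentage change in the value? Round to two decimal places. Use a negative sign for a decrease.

41.50%

Change: £16264.97 − £11494.68 = £4770.29.
Relative to the original: £4770.29 ÷ £11494.68 ≈ 41.50%.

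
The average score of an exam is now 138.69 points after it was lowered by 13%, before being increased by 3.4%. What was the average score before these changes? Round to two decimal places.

Undoing the 3.4% increase: 138.69 ÷ 1.034 ≈ 134.129594.
Undoing the 13% decrease: 134.129594 ÷ 0.87 ≈ 154.17 points.

154.17 points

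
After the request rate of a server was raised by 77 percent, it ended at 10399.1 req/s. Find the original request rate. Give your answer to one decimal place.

5875.2 req/s

The overall multiplier applied was 1.77.
So the original request rate was 10399.1 ÷ 1.77 ≈ 5875.2 req/s.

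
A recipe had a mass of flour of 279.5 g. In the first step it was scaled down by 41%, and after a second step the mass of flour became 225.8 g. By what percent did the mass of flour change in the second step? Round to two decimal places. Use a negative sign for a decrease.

36.93%

After the first step: 279.5 × 0.59 = 164.905.
Second-step multiplier: 225.8 ÷ 164.905 ≈ 1.369273.
That is a change of 36.93%.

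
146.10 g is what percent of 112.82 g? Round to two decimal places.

146.10 g ÷ 112.82 g ≈ 129.50%.

129.50%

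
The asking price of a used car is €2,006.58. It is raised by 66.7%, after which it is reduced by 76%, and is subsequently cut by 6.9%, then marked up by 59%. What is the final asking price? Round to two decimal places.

€1,188.37

Apply the 66.7% increase: €2,006.58 × 1.667 = €3344.96886.
Apply the 76% decrease: €3344.96886 × 0.24 = €802.7925264.
After the 6.9% decrease: €802.7925264 × 0.931 = €747.3998420784.
59% increase: €747.3998420784 × 1.59 = €1188.365748904656 ≈ €1,188.37.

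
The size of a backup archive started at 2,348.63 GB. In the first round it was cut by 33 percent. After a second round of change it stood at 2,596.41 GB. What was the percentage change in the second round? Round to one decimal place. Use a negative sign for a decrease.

65.0%

After the first round: 2,348.63 × 0.67 = 1573.5821.
Second-round multiplier: 2,596.41 ÷ 1573.5821 ≈ 1.65.
That is a change of 65.0%.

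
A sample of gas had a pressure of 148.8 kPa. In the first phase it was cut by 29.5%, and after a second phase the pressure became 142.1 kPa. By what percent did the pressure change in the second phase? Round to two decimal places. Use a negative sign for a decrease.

35.46%

After the first phase: 148.8 × 0.705 = 104.904.
Second-phase multiplier: 142.1 ÷ 104.904 ≈ 1.354572.
That is a change of 35.46%.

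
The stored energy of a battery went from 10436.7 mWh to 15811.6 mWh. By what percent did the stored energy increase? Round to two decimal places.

Change: 15811.6 − 10436.7 = 5374.9.
Relative to the original: 5374.9 ÷ 10436.7 ≈ 51.50%.
So the stored energy increased by 51.50%.

51.50%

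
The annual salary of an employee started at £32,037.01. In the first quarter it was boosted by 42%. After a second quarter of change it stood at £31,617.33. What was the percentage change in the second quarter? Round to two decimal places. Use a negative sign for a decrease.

After the first quarter: £32,037.01 × 1.42 = £45492.5542.
Second-quarter multiplier: £31,617.33 ÷ £45492.5542 ≈ 0.695.
That is a change of -30.50%.

-30.50%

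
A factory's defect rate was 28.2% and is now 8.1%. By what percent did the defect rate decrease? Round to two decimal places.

The change is 8.1 − 28.2 = -20.1 percentage points.
Relative to the original 28.2%, that is -20.1 ÷ 28.2 ≈ -71.28%.
So the defect rate fell by 71.28%.

71.28%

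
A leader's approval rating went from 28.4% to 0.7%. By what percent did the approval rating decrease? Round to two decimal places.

97.54%

The change is 0.7 − 28.4 = -27.7 percentage points.
Relative to the original 28.4%, that is -27.7 ÷ 28.4 ≈ -97.54%.
So the approval rating fell by 97.54%.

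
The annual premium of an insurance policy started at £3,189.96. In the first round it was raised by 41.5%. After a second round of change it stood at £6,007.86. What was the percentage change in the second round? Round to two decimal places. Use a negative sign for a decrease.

After the first round: £3,189.96 × 1.415 = £4513.7934.
Second-round multiplier: £6,007.86 ÷ £4513.7934 ≈ 1.331.
That is a change of 33.10%.

33.10%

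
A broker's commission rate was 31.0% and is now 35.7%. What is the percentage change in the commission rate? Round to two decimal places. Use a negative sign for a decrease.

15.16%

The change is 35.7 − 31.0 = 4.7 percentage points.
Relative to the original 31.0%, that is 4.7 ÷ 31.0 ≈ 15.16%.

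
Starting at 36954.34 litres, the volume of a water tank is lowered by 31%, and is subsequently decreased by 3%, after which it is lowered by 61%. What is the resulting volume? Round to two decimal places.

9646.08 litres

Each change multiplies by a factor: 0.69 × 0.97 × 0.39 = 0.261027.
36954.34 × 0.261027 = 9646.08050718 ≈ 9646.08.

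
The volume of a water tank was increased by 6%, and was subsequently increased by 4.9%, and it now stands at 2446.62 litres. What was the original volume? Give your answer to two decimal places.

Undoing the 4.9% increase: 2446.62 ÷ 1.049 ≈ 2332.335558.
Undoing the 6% increase: 2332.335558 ÷ 1.06 ≈ 2200.32 litres.

2200.32 litres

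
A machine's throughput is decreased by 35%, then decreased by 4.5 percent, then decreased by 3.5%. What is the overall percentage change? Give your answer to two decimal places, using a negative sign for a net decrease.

The combined multiplier is 0.65 × 0.955 × 0.965 = 0.59902375.
That corresponds to a decrease of 40.10%.

-40.10%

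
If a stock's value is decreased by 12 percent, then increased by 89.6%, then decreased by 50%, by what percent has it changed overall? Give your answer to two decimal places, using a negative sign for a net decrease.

-16.58%

A 12% decrease multiplies by 0.88.
Then an 89.6% increase: 0.88 × 1.896 = 1.66848.
Then a 50% decrease: 1.66848 × 0.5 = 0.83424.
Overall factor 0.83424, i.e. -16.58%.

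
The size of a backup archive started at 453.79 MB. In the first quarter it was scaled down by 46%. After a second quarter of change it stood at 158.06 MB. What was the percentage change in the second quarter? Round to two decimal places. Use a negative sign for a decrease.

-35.50%

After the first quarter: 453.79 × 0.54 = 245.0466.
Second-quarter multiplier: 158.06 ÷ 245.0466 ≈ 0.64502.
That is a change of -35.50%.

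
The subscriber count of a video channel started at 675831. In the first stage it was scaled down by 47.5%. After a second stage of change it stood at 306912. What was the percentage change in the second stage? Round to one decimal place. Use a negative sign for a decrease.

After the first stage: 675831 × 0.525 = 354811.275.
Second-stage multiplier: 306912 ÷ 354811.275 ≈ 0.865.
That is a change of -13.5%.

-13.5%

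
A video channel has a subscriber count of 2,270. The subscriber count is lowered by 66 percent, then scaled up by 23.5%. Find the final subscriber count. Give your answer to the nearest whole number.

Each change multiplies by a factor: 0.34 × 1.235 = 0.4199.
2,270 × 0.4199 = 953.173 ≈ 953.

953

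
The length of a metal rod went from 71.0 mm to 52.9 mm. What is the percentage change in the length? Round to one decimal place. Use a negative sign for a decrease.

-25.5%

Change: 52.9 − 71.0 = -18.1.
Relative to the original: -18.1 ÷ 71.0 ≈ -25.5%.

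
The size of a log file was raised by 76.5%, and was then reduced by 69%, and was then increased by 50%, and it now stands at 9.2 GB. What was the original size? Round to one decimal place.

Undoing the 50% increase: 9.2 ÷ 1.5 ≈ 6.133333.
Undoing the 69% decrease: 6.133333 ÷ 0.31 ≈ 19.784945.
Undoing the 76.5% increase: 19.784945 ÷ 1.765 ≈ 11.2 GB.

11.2 GB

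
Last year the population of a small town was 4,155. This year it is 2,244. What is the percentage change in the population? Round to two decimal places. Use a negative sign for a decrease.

Change: 2,244 − 4,155 = -1,911.
Relative to the original: -1,911 ÷ 4,155 ≈ -45.99%.

-45.99%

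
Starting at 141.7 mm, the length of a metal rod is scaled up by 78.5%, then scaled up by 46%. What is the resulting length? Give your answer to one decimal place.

After the 78.5% increase: 141.7 × 1.785 = 252.9345.
After the 46% increase: 252.9345 × 1.46 = 369.28437 ≈ 369.3.

369.3 mm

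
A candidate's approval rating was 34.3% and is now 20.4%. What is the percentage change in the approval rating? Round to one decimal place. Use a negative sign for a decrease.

The change is 20.4 − 34.3 = -13.9 percentage points.
Relative to the original 34.3%, that is -13.9 ÷ 34.3 ≈ -40.5%.

-40.5%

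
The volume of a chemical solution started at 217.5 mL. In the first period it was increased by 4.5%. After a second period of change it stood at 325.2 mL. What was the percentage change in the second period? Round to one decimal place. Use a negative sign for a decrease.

43.1%

After the first period: 217.5 × 1.045 = 227.2875.
Second-period multiplier: 325.2 ÷ 227.2875 ≈ 1.43079.
That is a change of 43.1%.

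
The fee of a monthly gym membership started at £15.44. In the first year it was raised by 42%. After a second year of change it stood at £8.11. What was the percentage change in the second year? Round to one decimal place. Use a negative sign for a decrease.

After the first year: £15.44 × 1.42 = £21.9248.
Second-year multiplier: £8.11 ÷ £21.9248 ≈ 0.3699.
That is a change of -63.0%.

-63.0%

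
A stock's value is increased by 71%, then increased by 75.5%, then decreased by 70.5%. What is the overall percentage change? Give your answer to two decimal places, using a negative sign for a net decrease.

A 71% increase multiplies by 1.71.
Then a 75.5% increase: 1.71 × 1.755 = 3.00105.
Then a 70.5% decrease: 3.00105 × 0.295 = 0.88530975.
Overall factor 0.88530975, i.e. -11.47%.

-11.47%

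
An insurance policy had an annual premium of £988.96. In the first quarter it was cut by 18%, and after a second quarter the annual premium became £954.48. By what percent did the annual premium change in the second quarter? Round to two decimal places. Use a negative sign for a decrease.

17.70%

After the first quarter: £988.96 × 0.82 = £810.9472.
Second-quarter multiplier: £954.48 ÷ £810.9472 ≈ 1.176994.
That is a change of 17.70%.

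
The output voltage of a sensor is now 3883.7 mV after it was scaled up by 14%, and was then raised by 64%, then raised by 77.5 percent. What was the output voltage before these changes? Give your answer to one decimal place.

Undoing the 77.5% increase: 3883.7 ÷ 1.775 = 2188.
Undoing the 64% increase: 2188 ÷ 1.64 ≈ 1334.146341.
Undoing the 14% increase: 1334.146341 ÷ 1.14 ≈ 1170.3 mV.

1170.3 mV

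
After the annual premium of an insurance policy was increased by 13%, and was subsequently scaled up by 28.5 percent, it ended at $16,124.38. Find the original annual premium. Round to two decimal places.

Undoing the 28.5% increase: $16,124.38 ÷ 1.285 ≈ $12548.155642.
Undoing the 13% increase: $12548.155642 ÷ 1.13 ≈ $11,104.56.

$11,104.56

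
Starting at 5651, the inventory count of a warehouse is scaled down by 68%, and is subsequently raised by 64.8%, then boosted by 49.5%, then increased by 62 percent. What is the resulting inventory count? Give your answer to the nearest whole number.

7218

Each change multiplies by a factor: 0.32 × 1.648 × 1.495 × 1.62 = 1.277213184.
5651 × 1.277213184 = 7217.531702784 ≈ 7218.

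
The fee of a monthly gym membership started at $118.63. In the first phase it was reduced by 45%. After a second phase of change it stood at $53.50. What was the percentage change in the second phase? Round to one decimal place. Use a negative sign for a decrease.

After the first phase: $118.63 × 0.55 = $65.2465.
Second-phase multiplier: $53.50 ÷ $65.2465 ≈ 0.81997.
That is a change of -18.0%.

-18.0%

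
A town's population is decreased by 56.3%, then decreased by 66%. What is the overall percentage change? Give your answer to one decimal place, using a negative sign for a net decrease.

-85.1%

The combined multiplier is 0.437 × 0.34 = 0.14858.
That corresponds to a decrease of 85.1%.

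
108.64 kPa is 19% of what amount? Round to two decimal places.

108.64 kPa ÷ 0.19 ≈ 571.79 kPa.

571.79 kPa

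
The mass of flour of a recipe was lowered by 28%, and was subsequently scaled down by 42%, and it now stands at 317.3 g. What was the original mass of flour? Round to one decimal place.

759.8 g

Undoing the 42% decrease: 317.3 ÷ 0.58 ≈ 547.068966.
Undoing the 28% decrease: 547.068966 ÷ 0.72 ≈ 759.8 g.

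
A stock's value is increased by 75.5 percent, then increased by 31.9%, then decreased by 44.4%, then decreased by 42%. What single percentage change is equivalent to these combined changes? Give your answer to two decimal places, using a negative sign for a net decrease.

-25.35%

A 75.5% increase multiplies by 1.755.
Then a 31.9% increase: 1.755 × 1.319 = 2.314845.
Then a 44.4% decrease: 2.314845 × 0.556 = 1.28705382.
Then a 42% decrease: 1.28705382 × 0.58 = 0.7464912156.
Overall factor 0.7464912156, i.e. -25.35%.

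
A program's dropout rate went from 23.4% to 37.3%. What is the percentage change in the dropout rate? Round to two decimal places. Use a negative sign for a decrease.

The change is 37.3 − 23.4 = 13.9 percentage points.
Relative to the original 23.4%, that is 13.9 ÷ 23.4 ≈ 59.40%.

59.40%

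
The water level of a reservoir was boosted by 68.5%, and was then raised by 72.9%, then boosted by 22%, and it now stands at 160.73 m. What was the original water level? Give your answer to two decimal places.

The overall multiplier applied was 1.685 × 1.729 × 1.22 = 3.5543053.
So the original water level was 160.73 ÷ 3.5543053 ≈ 45.22 m.

45.22 m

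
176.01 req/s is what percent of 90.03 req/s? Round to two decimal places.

195.50%

176.01 req/s ÷ 90.03 req/s ≈ 195.50%.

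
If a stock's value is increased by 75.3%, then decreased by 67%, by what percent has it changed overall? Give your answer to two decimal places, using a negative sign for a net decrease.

-42.15%

A 75.3% increase multiplies by 1.753.
Then a 67% decrease: 1.753 × 0.33 = 0.57849.
Overall factor 0.57849, i.e. -42.15%.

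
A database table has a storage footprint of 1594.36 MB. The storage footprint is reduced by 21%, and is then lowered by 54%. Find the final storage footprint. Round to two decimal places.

579.39 MB

Each change multiplies by a factor: 0.79 × 0.46 = 0.3634.
1594.36 × 0.3634 = 579.390424 ≈ 579.39.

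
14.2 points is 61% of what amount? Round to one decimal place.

23.3 points

14.2 points ÷ 0.61 ≈ 23.3 points.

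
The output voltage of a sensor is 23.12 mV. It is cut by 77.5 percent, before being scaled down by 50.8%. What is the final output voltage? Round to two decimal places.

2.56 mV

Apply the 77.5% decrease: 23.12 × 0.225 = 5.202.
Apply the 50.8% decrease: 5.202 × 0.492 = 2.559384 ≈ 2.56.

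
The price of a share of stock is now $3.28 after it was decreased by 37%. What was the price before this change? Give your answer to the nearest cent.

The overall multiplier applied was 0.63.
So the original price was $3.28 ÷ 0.63 ≈ $5.21.

$5.21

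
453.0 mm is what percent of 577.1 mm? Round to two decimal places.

453.0 mm ÷ 577.1 mm ≈ 78.50%.

78.50%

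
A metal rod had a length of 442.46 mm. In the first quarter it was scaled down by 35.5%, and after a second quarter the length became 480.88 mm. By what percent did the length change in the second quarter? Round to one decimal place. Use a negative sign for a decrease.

68.5%

After the first quarter: 442.46 × 0.645 = 285.3867.
Second-quarter multiplier: 480.88 ÷ 285.3867 ≈ 1.68501.
That is a change of 68.5%.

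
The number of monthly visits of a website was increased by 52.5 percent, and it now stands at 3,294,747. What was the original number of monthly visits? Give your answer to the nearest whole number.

The overall multiplier applied was 1.525.
So the original number of monthly visits was 3,294,747 ÷ 1.525 ≈ 2,160,490.

2,160,490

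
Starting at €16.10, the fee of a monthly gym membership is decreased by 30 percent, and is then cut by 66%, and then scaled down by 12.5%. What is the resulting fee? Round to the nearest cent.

€3.35

Each change multiplies by a factor: 0.7 × 0.34 × 0.875 = 0.20825.
€16.10 × 0.20825 = €3.352825 ≈ €3.35.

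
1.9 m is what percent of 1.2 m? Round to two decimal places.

158.33%

1.9 m ÷ 1.2 m ≈ 158.33%.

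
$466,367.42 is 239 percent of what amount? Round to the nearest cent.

$466,367.42 ÷ 2.39 ≈ $195,132.81.

$195,132.81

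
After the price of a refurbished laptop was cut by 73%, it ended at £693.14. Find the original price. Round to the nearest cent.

£2567.19

The overall multiplier applied was 0.27.
So the original price was £693.14 ÷ 0.27 ≈ £2567.19.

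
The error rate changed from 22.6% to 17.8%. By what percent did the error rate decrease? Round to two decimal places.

The change is 17.8 − 22.6 = -4.8 percentage points.
Relative to the original 22.6%, that is -4.8 ÷ 22.6 ≈ -21.24%.
So the error rate fell by 21.24%.

21.24%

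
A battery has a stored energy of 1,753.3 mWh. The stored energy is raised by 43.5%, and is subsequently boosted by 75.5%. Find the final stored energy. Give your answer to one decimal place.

4,415.6 mWh

After the 43.5% increase: 1,753.3 × 1.435 = 2515.9855.
75.5% increase: 2515.9855 × 1.755 = 4415.5545525 ≈ 4,415.6.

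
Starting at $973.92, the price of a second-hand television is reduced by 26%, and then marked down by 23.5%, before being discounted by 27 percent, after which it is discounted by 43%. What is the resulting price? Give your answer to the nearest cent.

26% decrease: $973.92 × 0.74 = $720.7008.
Apply the 23.5% decrease: $720.7008 × 0.765 = $551.336112.
Apply the 27% decrease: $551.336112 × 0.73 = $402.47536176.
Apply the 43% decrease: $402.47536176 × 0.57 = $229.4109562032 ≈ $229.41.

$229.41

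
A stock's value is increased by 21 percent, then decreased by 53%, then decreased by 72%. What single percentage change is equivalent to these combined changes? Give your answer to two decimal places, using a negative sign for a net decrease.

The combined multiplier is 1.21 × 0.47 × 0.28 = 0.159236.
That corresponds to a decrease of 84.08%.

-84.08%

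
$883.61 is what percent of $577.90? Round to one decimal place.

152.9%

$883.61 ÷ $577.90 ≈ 152.9%.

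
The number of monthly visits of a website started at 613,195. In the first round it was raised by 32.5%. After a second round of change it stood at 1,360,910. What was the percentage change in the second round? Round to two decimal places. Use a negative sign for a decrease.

67.50%

After the first round: 613,195 × 1.325 = 812483.375.
Second-round multiplier: 1,360,910 ÷ 812483.375 ≈ 1.675.
That is a change of 67.50%.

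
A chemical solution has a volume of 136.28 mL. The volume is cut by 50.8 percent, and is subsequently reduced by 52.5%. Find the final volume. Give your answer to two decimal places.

31.85 mL

Apply the 50.8% decrease: 136.28 × 0.492 = 67.04976.
After the 52.5% decrease: 67.04976 × 0.475 = 31.848636 ≈ 31.85.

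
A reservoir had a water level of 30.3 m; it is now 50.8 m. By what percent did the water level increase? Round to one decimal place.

67.7%

Change: 50.8 − 30.3 = 20.5.
Relative to the original: 20.5 ÷ 30.3 ≈ 67.7%.
So the water level increased by 67.7%.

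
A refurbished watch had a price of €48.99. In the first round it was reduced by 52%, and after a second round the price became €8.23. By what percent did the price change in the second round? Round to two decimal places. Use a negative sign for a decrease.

-65.00%

After the first round: €48.99 × 0.48 = €23.5152.
Second-round multiplier: €8.23 ÷ €23.5152 ≈ 0.349986.
That is a change of -65.00%.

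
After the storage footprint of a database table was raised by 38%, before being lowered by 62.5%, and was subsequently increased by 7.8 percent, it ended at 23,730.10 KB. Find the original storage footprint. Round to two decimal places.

42,537.35 KB

The overall multiplier applied was 1.38 × 0.375 × 1.078 = 0.557865.
So the original storage footprint was 23,730.10 ÷ 0.557865 ≈ 42,537.35 KB.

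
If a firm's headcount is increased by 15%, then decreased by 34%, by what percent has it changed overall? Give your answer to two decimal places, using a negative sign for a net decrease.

The combined multiplier is 1.15 × 0.66 = 0.759.
That corresponds to a decrease of 24.10%.

-24.10%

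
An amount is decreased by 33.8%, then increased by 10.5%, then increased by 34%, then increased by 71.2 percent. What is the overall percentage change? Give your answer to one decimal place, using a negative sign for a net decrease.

67.8%

The combined multiplier is 0.662 × 1.105 × 1.34 × 1.712 = 1.6781424608.
That corresponds to an increase of 67.8%.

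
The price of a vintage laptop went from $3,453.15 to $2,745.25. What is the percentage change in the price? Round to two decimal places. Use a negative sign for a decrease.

Change: $2,745.25 − $3,453.15 = -$707.90.
Relative to the original: -$707.90 ÷ $3,453.15 ≈ -20.50%.

-20.50%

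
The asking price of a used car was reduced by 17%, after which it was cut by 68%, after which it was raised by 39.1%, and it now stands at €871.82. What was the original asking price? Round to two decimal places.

The overall multiplier applied was 0.83 × 0.32 × 1.391 = 0.3694496.
So the original asking price was €871.82 ÷ 0.3694496 ≈ €2,359.78.

€2,359.78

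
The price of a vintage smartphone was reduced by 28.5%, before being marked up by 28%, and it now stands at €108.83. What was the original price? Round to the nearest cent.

The overall multiplier applied was 0.715 × 1.28 = 0.9152.
So the original price was €108.83 ÷ 0.9152 ≈ €118.91.

€118.91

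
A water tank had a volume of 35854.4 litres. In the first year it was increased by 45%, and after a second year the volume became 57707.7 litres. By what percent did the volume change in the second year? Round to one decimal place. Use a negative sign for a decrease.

11.0%

After the first year: 35854.4 × 1.45 = 51988.88.
Second-year multiplier: 57707.7 ÷ 51988.88 ≈ 1.11.
That is a change of 11.0%.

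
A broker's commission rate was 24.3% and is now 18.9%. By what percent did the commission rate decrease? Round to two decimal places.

The change is 18.9 − 24.3 = -5.4 percentage points.
Relative to the original 24.3%, that is -5.4 ÷ 24.3 ≈ -22.22%.
So the commission rate fell by 22.22%.

22.22%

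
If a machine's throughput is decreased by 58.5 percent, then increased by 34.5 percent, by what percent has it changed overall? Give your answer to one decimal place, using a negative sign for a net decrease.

A 58.5% decrease multiplies by 0.415.
Then a 34.5% increase: 0.415 × 1.345 = 0.558175.
Overall factor 0.558175, i.e. -44.2%.

-44.2%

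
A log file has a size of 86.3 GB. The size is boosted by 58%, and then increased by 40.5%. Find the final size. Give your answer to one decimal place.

191.6 GB

Each change multiplies by a factor: 1.58 × 1.405 = 2.2199.
86.3 × 2.2199 = 191.57737 ≈ 191.6.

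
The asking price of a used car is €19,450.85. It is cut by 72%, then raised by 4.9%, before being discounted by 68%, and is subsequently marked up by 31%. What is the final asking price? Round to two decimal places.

After the 72% decrease: €19,450.85 × 0.28 = €5446.238.
Apply the 4.9% increase: €5446.238 × 1.049 = €5713.103662.
Apply the 68% decrease: €5713.103662 × 0.32 = €1828.19317184.
Apply the 31% increase: €1828.19317184 × 1.31 = €2394.9330551104 ≈ €2,394.93.

€2,394.93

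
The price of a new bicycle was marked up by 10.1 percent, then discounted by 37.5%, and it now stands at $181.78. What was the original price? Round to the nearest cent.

$264.17

Undoing the 37.5% decrease: $181.78 ÷ 0.625 = $290.848.
Undoing the 10.1% increase: $290.848 ÷ 1.101 ≈ $264.17.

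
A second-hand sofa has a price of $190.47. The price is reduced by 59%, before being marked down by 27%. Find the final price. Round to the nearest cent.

$57.01

Each change multiplies by a factor: 0.41 × 0.73 = 0.2993.
$190.47 × 0.2993 = $57.007671 ≈ $57.01.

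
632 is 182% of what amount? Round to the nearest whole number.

347

632 ÷ 1.82 ≈ 347.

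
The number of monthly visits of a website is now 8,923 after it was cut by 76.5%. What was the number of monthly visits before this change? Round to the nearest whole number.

37,970

The overall multiplier applied was 0.235.
So the original number of monthly visits was 8,923 ÷ 0.235 ≈ 37,970.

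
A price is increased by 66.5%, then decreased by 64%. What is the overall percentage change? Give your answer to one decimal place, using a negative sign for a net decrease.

-40.1%

A 66.5% increase multiplies by 1.665.
Then a 64% decrease: 1.665 × 0.36 = 0.5994.
Overall factor 0.5994, i.e. -40.1%.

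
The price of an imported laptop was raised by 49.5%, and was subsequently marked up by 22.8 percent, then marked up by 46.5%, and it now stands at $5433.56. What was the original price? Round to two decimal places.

The overall multiplier applied was 1.495 × 1.228 × 1.465 = 2.6895349.
So the original price was $5433.56 ÷ 2.6895349 ≈ $2020.26.

$2020.26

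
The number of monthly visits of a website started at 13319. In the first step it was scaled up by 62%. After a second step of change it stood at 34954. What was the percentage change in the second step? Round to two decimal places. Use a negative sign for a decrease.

After the first step: 13319 × 1.62 = 21576.78.
Second-step multiplier: 34954 ÷ 21576.78 ≈ 1.619982.
That is a change of 62.00%.

62.00%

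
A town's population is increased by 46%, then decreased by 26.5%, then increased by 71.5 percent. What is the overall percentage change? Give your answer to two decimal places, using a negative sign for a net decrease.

A 46% increase multiplies by 1.46.
Then a 26.5% decrease: 1.46 × 0.735 = 1.0731.
Then a 71.5% increase: 1.0731 × 1.715 = 1.8403665.
Overall factor 1.8403665, i.e. 84.04%.

84.04%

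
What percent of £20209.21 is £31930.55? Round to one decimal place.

158.0%

£31930.55 ÷ £20209.21 ≈ 158.0%.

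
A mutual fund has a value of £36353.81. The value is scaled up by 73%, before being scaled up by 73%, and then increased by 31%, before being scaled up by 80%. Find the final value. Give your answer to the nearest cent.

£256558.22

Each change multiplies by a factor: 1.73 × 1.73 × 1.31 × 1.8 = 7.0572582.
£36353.81 × 7.0572582 = £256558.223723742 ≈ £256558.22.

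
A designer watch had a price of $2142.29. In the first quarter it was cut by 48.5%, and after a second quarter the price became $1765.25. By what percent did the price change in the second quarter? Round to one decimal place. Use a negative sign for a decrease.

After the first quarter: $2142.29 × 0.515 = $1103.27935.
Second-quarter multiplier: $1765.25 ÷ $1103.27935 ≈ 1.6.
That is a change of 60.0%.

60.0%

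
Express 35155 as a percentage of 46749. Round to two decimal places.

35155 ÷ 46749 ≈ 75.20%.

75.20%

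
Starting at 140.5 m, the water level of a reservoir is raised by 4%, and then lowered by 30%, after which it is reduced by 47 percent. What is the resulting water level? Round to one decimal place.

54.2 m

4% increase: 140.5 × 1.04 = 146.12.
Apply the 30% decrease: 146.12 × 0.7 = 102.284.
Apply the 47% decrease: 102.284 × 0.53 = 54.21052 ≈ 54.2.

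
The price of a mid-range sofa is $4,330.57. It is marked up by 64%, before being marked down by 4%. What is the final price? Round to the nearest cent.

64% increase: $4,330.57 × 1.64 = $7102.1348.
4% decrease: $7102.1348 × 0.96 = $6818.049408 ≈ $6,818.05.

$6,818.05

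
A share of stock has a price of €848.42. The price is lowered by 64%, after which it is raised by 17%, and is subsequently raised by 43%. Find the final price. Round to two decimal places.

After the 64% decrease: €848.42 × 0.36 = €305.4312.
Apply the 17% increase: €305.4312 × 1.17 = €357.354504.
Apply the 43% increase: €357.354504 × 1.43 = €511.01694072 ≈ €511.02.

€511.02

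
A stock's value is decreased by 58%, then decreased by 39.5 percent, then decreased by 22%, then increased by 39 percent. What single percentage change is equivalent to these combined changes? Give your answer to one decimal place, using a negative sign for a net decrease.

-72.5%

A 58% decrease multiplies by 0.42.
Then a 39.5% decrease: 0.42 × 0.605 = 0.2541.
Then a 22% decrease: 0.2541 × 0.78 = 0.198198.
Then a 39% increase: 0.198198 × 1.39 = 0.27549522.
Overall factor 0.27549522, i.e. -72.5%.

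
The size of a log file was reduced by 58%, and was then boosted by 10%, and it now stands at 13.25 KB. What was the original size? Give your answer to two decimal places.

28.68 KB

Undoing the 10% increase: 13.25 ÷ 1.1 ≈ 12.045455.
Undoing the 58% decrease: 12.045455 ÷ 0.42 ≈ 28.68 KB.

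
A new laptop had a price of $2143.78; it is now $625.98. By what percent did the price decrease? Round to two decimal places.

70.80%

Change: $625.98 − $2143.78 = -$1517.80.
Relative to the original: -$1517.80 ÷ $2143.78 ≈ -70.80%.
So the price decreased by 70.80%.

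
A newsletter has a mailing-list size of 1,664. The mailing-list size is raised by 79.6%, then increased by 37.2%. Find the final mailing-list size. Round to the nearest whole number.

4,100

79.6% increase: 1,664 × 1.796 = 2988.544.
After the 37.2% increase: 2988.544 × 1.372 = 4100.282368 ≈ 4,100.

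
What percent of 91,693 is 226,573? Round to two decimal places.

226,573 ÷ 91,693 ≈ 247.10%.

247.10%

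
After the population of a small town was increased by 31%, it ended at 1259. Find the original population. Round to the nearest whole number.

The overall multiplier applied was 1.31.
So the original population was 1259 ÷ 1.31 ≈ 961.

961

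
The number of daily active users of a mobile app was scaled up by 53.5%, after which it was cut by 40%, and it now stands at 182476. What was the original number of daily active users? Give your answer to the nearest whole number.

198128

Undoing the 40% decrease: 182476 ÷ 0.6 ≈ 304126.666667.
Undoing the 53.5% increase: 304126.666667 ÷ 1.535 ≈ 198128.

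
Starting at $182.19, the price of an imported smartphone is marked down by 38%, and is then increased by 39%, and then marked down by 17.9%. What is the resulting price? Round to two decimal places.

After the 38% decrease: $182.19 × 0.62 = $112.9578.
After the 39% increase: $112.9578 × 1.39 = $157.011342.
After the 17.9% decrease: $157.011342 × 0.821 = $128.906311782 ≈ $128.91.

$128.91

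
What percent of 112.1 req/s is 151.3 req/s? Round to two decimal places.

151.3 req/s ÷ 112.1 req/s ≈ 134.97%.

134.97%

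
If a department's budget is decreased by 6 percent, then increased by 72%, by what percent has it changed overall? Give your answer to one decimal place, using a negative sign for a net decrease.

61.7%

A 6% decrease multiplies by 0.94.
Then a 72% increase: 0.94 × 1.72 = 1.6168.
Overall factor 1.6168, i.e. 61.7%.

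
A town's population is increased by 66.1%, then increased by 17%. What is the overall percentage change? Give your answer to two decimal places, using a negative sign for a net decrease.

The combined multiplier is 1.661 × 1.17 = 1.94337.
That corresponds to an increase of 94.34%.

94.34%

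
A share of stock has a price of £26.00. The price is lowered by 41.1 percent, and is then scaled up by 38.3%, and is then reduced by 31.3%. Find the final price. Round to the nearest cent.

Each change multiplies by a factor: 0.589 × 1.383 × 0.687 = 0.559621269.
£26.00 × 0.559621269 = £14.550152994 ≈ £14.55.

£14.55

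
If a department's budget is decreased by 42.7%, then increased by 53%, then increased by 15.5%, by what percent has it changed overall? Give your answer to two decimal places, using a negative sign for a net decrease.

A 42.7% decrease multiplies by 0.573.
Then a 53% increase: 0.573 × 1.53 = 0.87669.
Then a 15.5% increase: 0.87669 × 1.155 = 1.01257695.
Overall factor 1.01257695, i.e. 1.26%.

1.26%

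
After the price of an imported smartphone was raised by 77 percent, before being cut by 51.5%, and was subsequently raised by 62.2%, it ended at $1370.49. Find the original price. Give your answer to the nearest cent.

$984.26

Undoing the 62.2% increase: $1370.49 ÷ 1.622 ≈ $844.938348.
Undoing the 51.5% decrease: $844.938348 ÷ 0.485 ≈ $1742.140924.
Undoing the 77% increase: $1742.140924 ÷ 1.77 ≈ $984.26.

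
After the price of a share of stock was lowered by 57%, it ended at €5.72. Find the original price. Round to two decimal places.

The overall multiplier applied was 0.43.
So the original price was €5.72 ÷ 0.43 ≈ €13.30.

€13.30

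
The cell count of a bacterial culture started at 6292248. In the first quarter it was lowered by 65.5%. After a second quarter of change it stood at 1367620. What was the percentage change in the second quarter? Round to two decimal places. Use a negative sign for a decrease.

-37.00%

After the first quarter: 6292248 × 0.345 = 2170825.56.
Second-quarter multiplier: 1367620 ÷ 2170825.56 ≈ 0.63.
That is a change of -37.00%.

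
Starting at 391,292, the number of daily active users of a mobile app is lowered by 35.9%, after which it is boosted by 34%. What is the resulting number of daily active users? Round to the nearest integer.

35.9% decrease: 391,292 × 0.641 = 250818.172.
Apply the 34% increase: 250818.172 × 1.34 = 336096.35048 ≈ 336,096.

336,096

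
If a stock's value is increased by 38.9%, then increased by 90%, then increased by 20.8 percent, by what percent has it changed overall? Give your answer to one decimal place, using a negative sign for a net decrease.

218.8%

A 38.9% increase multiplies by 1.389.
Then a 90% increase: 1.389 × 1.9 = 2.6391.
Then a 20.8% increase: 2.6391 × 1.208 = 3.1880328.
Overall factor 3.1880328, i.e. 218.8%.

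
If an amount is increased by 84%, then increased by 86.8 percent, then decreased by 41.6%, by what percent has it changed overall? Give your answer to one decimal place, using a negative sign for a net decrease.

An 84% increase multiplies by 1.84.
Then an 86.8% increase: 1.84 × 1.868 = 3.43712.
Then a 41.6% decrease: 3.43712 × 0.584 = 2.00727808.
Overall factor 2.00727808, i.e. 100.7%.

100.7%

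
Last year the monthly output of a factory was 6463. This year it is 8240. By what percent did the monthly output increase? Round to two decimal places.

Change: 8240 − 6463 = 1777.
Relative to the original: 1777 ÷ 6463 ≈ 27.49%.
So the monthly output increased by 27.49%.

27.49%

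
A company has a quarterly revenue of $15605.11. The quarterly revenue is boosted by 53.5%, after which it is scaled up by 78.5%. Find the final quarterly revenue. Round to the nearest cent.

53.5% increase: $15605.11 × 1.535 = $23953.84385.
After the 78.5% increase: $23953.84385 × 1.785 = $42757.61127225 ≈ $42757.61.

$42757.61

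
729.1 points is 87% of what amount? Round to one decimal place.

838.0 points

729.1 points ÷ 0.87 ≈ 838.0 points.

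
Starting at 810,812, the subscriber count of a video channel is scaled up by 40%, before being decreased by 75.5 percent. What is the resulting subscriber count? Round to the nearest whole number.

278,109

After the 40% increase: 810,812 × 1.4 = 1135136.8.
Apply the 75.5% decrease: 1135136.8 × 0.245 = 278108.516 ≈ 278,109.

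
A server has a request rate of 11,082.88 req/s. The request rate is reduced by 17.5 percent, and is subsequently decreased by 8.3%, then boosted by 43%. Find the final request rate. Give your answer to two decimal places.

Apply the 17.5% decrease: 11,082.88 × 0.825 = 9143.376.
Apply the 8.3% decrease: 9143.376 × 0.917 = 8384.475792.
Apply the 43% increase: 8384.475792 × 1.43 = 11989.80038256 ≈ 11,989.80.

11,989.80 req/s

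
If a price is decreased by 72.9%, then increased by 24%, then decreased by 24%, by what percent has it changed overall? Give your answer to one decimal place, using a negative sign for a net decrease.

-74.5%

A 72.9% decrease multiplies by 0.271.
Then a 24% increase: 0.271 × 1.24 = 0.33604.
Then a 24% decrease: 0.33604 × 0.76 = 0.2553904.
Overall factor 0.2553904, i.e. -74.5%.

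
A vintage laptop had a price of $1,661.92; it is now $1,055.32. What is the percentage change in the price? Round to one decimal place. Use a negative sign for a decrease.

Change: $1,055.32 − $1,661.92 = -$606.60.
Relative to the original: -$606.60 ÷ $1,661.92 ≈ -36.5%.

-36.5%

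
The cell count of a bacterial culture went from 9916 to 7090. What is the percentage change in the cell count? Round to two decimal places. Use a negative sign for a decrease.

-28.50%

Change: 7090 − 9916 = -2826.
Relative to the original: -2826 ÷ 9916 ≈ -28.50%.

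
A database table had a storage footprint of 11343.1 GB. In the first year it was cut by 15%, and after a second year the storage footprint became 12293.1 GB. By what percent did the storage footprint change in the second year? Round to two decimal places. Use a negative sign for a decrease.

27.50%

After the first year: 11343.1 × 0.85 = 9641.635.
Second-year multiplier: 12293.1 ÷ 9641.635 ≈ 1.275002.
That is a change of 27.50%.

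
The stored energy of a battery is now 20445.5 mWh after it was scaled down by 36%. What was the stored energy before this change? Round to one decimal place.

31946.1 mWh

The overall multiplier applied was 0.64.
So the original stored energy was 20445.5 ÷ 0.64 ≈ 31946.1 mWh.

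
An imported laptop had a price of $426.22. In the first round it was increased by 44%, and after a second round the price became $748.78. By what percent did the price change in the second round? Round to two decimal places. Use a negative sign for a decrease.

After the first round: $426.22 × 1.44 = $613.7568.
Second-round multiplier: $748.78 ÷ $613.7568 ≈ 1.219995.
That is a change of 22.00%.

22.00%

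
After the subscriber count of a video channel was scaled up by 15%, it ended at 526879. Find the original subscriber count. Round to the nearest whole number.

The overall multiplier applied was 1.15.
So the original subscriber count was 526879 ÷ 1.15 ≈ 458156.

458156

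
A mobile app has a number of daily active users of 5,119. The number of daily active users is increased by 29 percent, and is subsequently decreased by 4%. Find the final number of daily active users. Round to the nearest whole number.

Each change multiplies by a factor: 1.29 × 0.96 = 1.2384.
5,119 × 1.2384 = 6339.3696 ≈ 6,339.

6,339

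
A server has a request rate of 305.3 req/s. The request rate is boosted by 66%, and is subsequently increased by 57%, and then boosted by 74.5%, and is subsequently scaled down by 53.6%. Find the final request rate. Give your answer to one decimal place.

66% increase: 305.3 × 1.66 = 506.798.
Apply the 57% increase: 506.798 × 1.57 = 795.67286.
After the 74.5% increase: 795.67286 × 1.745 = 1388.4491407.
After the 53.6% decrease: 1388.4491407 × 0.464 = 644.2404012848 ≈ 644.2.

644.2 req/s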